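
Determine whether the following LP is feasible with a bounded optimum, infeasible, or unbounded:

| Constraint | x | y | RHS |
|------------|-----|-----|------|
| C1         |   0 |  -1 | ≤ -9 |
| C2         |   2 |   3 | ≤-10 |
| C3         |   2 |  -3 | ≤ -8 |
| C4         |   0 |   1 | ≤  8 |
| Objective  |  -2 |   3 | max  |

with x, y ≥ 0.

Infeasible (no feasible solution exists)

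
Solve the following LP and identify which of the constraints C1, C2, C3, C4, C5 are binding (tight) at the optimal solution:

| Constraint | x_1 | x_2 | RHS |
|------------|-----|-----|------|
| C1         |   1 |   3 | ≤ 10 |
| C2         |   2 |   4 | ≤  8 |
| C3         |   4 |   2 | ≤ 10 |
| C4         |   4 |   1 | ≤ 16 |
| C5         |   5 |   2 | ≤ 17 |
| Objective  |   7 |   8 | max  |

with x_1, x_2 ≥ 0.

At x_1 = 2, x_2 = 1, compute slack b - a·x for each constraint:
  C1: 10 − 5 = 5  (slack)
  C2: 8 − 8 = 0  (binding)
  C3: 10 − 10 = 0  (binding)
  C4: 16 − 9 = 7  (slack)
  C5: 17 − 12 = 5  (slack)

Optimal: x_1 = 2, x_2 = 1
Binding: C2, C3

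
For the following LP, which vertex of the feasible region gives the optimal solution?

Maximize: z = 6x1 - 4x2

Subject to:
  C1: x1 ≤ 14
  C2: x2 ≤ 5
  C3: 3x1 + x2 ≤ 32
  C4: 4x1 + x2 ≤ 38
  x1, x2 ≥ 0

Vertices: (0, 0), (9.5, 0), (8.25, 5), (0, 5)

Evaluate the objective at each vertex of the feasible region:
  z(0, 0) = 0
  z(9.5, 0) = 57  ←
  z(8.25, 5) = 29.5
  z(0, 5) = -20
The maximum is at x1 = 9.5, x2 = 0.

(9.5, 0)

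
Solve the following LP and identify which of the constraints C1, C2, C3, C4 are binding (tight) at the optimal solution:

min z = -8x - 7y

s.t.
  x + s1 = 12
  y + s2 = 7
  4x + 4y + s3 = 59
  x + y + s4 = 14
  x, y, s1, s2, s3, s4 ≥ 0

At x = 12, y = 2, compute slack b - a·x for each constraint:
  C1: 12 − 12 = 0  (binding)
  C2: 7 − 2 = 5  (slack)
  C3: 59 − 56 = 3  (slack)
  C4: 14 − 14 = 0  (binding)

Optimal: x = 12, y = 2
Binding: C1, C4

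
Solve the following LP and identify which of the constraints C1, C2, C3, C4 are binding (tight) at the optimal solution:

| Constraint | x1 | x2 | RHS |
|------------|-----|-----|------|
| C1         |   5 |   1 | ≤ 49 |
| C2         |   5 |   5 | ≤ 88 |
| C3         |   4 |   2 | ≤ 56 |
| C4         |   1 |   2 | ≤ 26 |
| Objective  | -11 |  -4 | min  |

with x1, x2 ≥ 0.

At x1 = 8, x2 = 9, compute slack b - a·x for each constraint:
  C1: 49 − 49 = 0  (binding)
  C2: 88 − 85 = 3  (slack)
  C3: 56 − 50 = 6  (slack)
  C4: 26 − 26 = 0  (binding)

Optimal: x1 = 8, x2 = 9
Binding: C1, C4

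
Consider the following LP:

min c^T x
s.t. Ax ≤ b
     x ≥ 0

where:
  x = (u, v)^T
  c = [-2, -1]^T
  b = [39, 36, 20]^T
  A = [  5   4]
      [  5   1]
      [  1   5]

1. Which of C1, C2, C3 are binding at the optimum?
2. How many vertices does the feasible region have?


1. C1, C2
2. 5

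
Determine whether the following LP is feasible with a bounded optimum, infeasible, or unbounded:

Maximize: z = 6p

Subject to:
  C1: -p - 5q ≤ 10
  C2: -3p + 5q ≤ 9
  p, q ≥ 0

Unbounded (objective can increase without bound)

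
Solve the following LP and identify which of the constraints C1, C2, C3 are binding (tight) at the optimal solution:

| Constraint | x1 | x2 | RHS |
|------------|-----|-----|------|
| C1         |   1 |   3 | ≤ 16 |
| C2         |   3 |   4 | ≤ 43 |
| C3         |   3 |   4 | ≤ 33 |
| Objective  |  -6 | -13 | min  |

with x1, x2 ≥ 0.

At x1 = 7, x2 = 3, compute slack b - a·x for each constraint:
  C1: 16 − 16 = 0  (binding)
  C2: 43 − 33 = 10  (slack)
  C3: 33 − 33 = 0  (binding)

Optimal: x1 = 7, x2 = 3
Binding: C1, C3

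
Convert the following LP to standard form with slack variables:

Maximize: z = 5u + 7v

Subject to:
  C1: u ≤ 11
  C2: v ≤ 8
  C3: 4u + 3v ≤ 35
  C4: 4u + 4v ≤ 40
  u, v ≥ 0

max z = 5u + 7v

s.t.
  u + s1 = 11
  v + s2 = 8
  4u + 3v + s3 = 35
  4u + 4v + s4 = 40
  u, v, s1, s2, s3, s4 ≥ 0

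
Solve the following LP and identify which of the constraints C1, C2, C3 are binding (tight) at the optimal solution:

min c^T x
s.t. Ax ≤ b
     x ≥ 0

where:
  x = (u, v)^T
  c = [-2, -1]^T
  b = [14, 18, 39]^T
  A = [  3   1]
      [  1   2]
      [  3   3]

At u = 2, v = 8, compute slack b - a·x for each constraint:
  C1: 14 − 14 = 0  (binding)
  C2: 18 − 18 = 0  (binding)
  C3: 39 − 30 = 9  (slack)

Optimal: u = 2, v = 8
Binding: C1, C2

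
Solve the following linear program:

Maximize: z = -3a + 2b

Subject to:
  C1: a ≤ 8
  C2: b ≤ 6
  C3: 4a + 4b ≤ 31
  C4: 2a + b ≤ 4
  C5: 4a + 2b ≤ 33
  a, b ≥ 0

Evaluate the objective at each vertex of the feasible region:
  z(0, 0) = 0
  z(2, 0) = -6
  z(0, 4) = 8  ←
The maximum is at a = 0, b = 4.

a = 0, b = 4, z = 8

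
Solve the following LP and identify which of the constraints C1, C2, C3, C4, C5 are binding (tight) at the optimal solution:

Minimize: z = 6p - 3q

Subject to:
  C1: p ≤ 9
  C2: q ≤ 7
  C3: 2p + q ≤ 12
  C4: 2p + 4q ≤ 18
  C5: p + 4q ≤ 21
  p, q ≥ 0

At p = 0, q = 4.5, compute slack b - a·x for each constraint:
  C1: 9 − 0 = 9  (slack)
  C2: 7 − 4.5 = 2.5  (slack)
  C3: 12 − 4.5 = 7.5  (slack)
  C4: 18 − 18 = 0  (binding)
  C5: 21 − 18 = 3  (slack)

Optimal: p = 0, q = 4.5
Binding: C4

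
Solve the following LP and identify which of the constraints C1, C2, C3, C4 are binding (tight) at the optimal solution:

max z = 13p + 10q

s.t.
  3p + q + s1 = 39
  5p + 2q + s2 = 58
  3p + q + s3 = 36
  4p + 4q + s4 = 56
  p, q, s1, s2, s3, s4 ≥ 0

At p = 10, q = 4, compute slack b - a·x for each constraint:
  C1: 39 − 34 = 5  (slack)
  C2: 58 − 58 = 0  (binding)
  C3: 36 − 34 = 2  (slack)
  C4: 56 − 56 = 0  (binding)

Optimal: p = 10, q = 4
Binding: C2, C4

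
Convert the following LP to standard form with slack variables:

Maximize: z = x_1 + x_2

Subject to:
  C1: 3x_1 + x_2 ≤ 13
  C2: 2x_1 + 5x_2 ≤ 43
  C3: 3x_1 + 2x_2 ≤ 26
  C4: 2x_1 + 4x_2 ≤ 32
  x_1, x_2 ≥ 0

max z = x_1 + x_2

s.t.
  3x_1 + x_2 + s1 = 13
  2x_1 + 5x_2 + s2 = 43
  3x_1 + 2x_2 + s3 = 26
  2x_1 + 4x_2 + s4 = 32
  x_1, x_2, s1, s2, s3, s4 ≥ 0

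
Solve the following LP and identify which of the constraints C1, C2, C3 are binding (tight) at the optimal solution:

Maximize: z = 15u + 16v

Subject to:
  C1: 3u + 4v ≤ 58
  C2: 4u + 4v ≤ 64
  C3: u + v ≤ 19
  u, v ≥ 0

At u = 6, v = 10, compute slack b - a·x for each constraint:
  C1: 58 − 58 = 0  (binding)
  C2: 64 − 64 = 0  (binding)
  C3: 19 − 16 = 3  (slack)

Optimal: u = 6, v = 10
Binding: C1, C2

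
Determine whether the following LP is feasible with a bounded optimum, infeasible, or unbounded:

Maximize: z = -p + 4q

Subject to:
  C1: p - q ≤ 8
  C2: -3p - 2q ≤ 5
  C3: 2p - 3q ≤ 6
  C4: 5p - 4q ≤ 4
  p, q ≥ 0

Unbounded (objective can increase without bound)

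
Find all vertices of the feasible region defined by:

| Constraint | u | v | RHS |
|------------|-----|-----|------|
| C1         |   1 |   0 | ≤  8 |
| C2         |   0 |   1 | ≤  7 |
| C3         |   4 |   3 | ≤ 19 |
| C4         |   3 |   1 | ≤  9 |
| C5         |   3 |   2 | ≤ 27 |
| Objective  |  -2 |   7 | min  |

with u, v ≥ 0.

(0, 0), (3, 0), (1.6, 4.2), (0, 6.333)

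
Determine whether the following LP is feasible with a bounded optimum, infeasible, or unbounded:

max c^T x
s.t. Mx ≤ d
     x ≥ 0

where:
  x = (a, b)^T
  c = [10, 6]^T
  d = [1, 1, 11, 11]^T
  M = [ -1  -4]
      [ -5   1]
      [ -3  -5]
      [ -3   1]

Unbounded (objective can increase without bound)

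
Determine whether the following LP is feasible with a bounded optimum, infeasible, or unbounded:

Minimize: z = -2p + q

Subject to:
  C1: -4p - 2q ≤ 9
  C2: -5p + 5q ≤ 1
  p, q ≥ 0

Unbounded (objective can decrease without bound)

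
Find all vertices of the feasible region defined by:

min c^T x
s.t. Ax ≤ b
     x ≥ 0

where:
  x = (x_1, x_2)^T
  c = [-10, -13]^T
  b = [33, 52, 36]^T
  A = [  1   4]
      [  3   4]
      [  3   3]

(0, 0), (12, 0), (5, 7), (0, 8.25)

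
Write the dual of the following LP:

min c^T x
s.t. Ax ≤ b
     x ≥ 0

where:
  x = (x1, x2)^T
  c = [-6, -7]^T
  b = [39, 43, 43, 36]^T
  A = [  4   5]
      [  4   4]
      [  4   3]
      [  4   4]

Primal min cᵀx s.t. Ax ≤ b, x ≥ 0  →  Dual max −bᵀy s.t. Aᵀy ≥ −c, y ≥ 0.

Maximize: z = -39y1 - 43y2 - 43y3 - 36y4

Subject to:
  4y1 + 4y2 + 4y3 + 4y4 ≥ 6
  5y1 + 4y2 + 3y3 + 4y4 ≥ 7
  y1, y2, y3, y4 ≥ 0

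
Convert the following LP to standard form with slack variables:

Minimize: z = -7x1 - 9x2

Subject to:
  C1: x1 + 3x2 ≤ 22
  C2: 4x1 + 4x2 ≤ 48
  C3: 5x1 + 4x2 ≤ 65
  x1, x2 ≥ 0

min z = -7x1 - 9x2

s.t.
  x1 + 3x2 + s1 = 22
  4x1 + 4x2 + s2 = 48
  5x1 + 4x2 + s3 = 65
  x1, x2, s1, s2, s3 ≥ 0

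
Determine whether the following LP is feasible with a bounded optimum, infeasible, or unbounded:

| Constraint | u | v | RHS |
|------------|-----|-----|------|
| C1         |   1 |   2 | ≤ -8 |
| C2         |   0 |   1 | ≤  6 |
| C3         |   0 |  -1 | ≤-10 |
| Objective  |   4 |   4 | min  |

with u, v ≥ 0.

Infeasible (no feasible solution exists)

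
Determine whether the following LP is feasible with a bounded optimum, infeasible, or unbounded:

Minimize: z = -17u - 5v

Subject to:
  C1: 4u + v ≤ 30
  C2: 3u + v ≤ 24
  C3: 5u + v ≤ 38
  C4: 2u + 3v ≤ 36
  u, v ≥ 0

Feasible with a bounded optimal solution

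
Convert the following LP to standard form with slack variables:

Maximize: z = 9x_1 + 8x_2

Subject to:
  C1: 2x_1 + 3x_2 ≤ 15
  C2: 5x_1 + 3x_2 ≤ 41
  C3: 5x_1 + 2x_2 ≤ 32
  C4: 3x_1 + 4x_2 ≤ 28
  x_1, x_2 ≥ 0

max z = 9x_1 + 8x_2

s.t.
  2x_1 + 3x_2 + s1 = 15
  5x_1 + 3x_2 + s2 = 41
  5x_1 + 2x_2 + s3 = 32
  3x_1 + 4x_2 + s4 = 28
  x_1, x_2, s1, s2, s3, s4 ≥ 0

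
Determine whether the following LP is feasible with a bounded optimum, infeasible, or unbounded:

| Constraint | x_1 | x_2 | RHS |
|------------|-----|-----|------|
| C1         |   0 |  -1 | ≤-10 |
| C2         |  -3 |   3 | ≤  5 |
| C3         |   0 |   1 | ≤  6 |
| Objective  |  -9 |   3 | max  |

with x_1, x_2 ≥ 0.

Infeasible (no feasible solution exists)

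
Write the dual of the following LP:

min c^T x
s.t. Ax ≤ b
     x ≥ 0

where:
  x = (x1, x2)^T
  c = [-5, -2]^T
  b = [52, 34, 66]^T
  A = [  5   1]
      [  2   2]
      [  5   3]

Primal min cᵀx s.t. Ax ≤ b, x ≥ 0  →  Dual max −bᵀy s.t. Aᵀy ≥ −c, y ≥ 0.

Maximize: z = -52y1 - 34y2 - 66y3

Subject to:
  5y1 + 2y2 + 5y3 ≥ 5
  y1 + 2y2 + 3y3 ≥ 2
  y1, y2, y3 ≥ 0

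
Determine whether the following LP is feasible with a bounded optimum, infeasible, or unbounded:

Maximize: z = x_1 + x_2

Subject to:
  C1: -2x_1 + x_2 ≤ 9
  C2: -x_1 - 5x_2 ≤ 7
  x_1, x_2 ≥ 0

Unbounded (objective can increase without bound)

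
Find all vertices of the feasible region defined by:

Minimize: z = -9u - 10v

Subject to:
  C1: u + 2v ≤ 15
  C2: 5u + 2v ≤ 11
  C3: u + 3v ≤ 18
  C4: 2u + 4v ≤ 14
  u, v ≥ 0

(0, 0), (2.2, 0), (1, 3), (0, 3.5)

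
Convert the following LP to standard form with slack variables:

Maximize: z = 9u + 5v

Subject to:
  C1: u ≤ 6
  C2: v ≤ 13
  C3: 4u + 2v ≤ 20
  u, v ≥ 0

max z = 9u + 5v

s.t.
  u + s1 = 6
  v + s2 = 13
  4u + 2v + s3 = 20
  u, v, s1, s2, s3 ≥ 0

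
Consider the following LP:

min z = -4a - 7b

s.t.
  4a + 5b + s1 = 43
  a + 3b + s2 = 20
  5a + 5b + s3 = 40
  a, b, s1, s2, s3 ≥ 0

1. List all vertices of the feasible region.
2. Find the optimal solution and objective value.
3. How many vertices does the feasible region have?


1. (0, 0), (8, 0), (2, 6), (0, 6.667)
2. a = 2, b = 6, z = -50
3. 4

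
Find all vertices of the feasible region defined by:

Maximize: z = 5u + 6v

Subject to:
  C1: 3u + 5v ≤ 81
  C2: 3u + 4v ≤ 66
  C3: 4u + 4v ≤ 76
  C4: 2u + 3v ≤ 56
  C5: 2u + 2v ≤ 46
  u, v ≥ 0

(0, 0), (19, 0), (10, 9), (2, 15), (0, 16.2)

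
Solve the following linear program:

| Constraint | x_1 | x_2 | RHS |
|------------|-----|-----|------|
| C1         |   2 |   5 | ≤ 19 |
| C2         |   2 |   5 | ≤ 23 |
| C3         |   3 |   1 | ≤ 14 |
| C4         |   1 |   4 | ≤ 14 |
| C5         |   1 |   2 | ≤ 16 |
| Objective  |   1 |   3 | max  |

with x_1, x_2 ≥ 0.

Evaluate the objective at each vertex of the feasible region:
  z(0, 0) = 0
  z(4.667, 0) = 4.667
  z(3.923, 2.231) = 10.62
  z(2, 3) = 11  ←
  z(0, 3.5) = 10.5
The maximum is at x_1 = 2, x_2 = 3.

x_1 = 2, x_2 = 3, z = 11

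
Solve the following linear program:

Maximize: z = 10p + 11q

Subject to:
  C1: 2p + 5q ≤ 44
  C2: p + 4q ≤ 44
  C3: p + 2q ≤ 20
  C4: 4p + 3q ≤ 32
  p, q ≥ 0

Evaluate the objective at each vertex of the feasible region:
  z(0, 0) = 0
  z(8, 0) = 80
  z(2, 8) = 108  ←
  z(0, 8.8) = 96.8
The maximum is at p = 2, q = 8.

p = 2, q = 8, z = 108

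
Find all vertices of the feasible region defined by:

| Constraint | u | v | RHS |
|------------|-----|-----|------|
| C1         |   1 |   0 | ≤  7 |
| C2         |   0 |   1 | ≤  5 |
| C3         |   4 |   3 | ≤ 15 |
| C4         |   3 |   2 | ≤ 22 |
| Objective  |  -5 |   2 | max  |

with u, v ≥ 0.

(0, 0), (3.75, 0), (0, 5)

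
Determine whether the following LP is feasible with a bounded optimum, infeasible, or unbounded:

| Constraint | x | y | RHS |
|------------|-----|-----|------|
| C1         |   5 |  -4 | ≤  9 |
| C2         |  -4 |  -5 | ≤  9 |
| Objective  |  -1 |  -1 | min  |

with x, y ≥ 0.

Unbounded (objective can decrease without bound)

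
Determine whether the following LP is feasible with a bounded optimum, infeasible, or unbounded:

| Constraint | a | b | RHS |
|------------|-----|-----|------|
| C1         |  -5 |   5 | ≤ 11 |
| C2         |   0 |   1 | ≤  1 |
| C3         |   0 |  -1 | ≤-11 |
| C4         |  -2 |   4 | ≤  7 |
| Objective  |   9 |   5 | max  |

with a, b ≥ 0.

Infeasible (no feasible solution exists)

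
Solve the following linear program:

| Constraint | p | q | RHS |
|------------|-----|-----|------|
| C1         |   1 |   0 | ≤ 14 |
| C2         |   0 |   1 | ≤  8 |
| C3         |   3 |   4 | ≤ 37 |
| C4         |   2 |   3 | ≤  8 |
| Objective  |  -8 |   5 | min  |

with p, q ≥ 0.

Evaluate the objective at each vertex of the feasible region:
  z(0, 0) = 0
  z(4, 0) = -32  ←
  z(0, 2.667) = 13.33
The minimum is at p = 4, q = 0.

p = 4, q = 0, z = -32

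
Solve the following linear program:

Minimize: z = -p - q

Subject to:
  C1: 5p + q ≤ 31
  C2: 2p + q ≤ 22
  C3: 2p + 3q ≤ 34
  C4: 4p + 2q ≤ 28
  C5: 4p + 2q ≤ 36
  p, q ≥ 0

Evaluate the objective at each vertex of the feasible region:
  z(0, 0) = 0
  z(6.2, 0) = -6.2
  z(5.667, 2.667) = -8.333
  z(2, 10) = -12  ←
  z(0, 11.33) = -11.33
The minimum is at p = 2, q = 10.

p = 2, q = 10, z = -12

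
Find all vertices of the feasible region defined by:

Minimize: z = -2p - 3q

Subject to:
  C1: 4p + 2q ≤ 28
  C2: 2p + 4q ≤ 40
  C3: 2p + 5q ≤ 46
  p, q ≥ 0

(0, 0), (7, 0), (3, 8), (0, 9.2)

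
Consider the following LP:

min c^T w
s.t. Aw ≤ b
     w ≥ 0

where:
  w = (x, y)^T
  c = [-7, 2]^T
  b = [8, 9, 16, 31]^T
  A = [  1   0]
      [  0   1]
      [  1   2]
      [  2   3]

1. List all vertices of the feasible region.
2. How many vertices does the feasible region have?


1. (0, 0), (8, 0), (8, 4), (0, 8)
2. 4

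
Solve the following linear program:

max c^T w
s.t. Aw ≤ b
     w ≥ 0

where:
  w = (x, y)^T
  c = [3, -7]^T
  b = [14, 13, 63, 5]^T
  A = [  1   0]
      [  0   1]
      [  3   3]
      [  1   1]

Evaluate the objective at each vertex of the feasible region:
  z(0, 0) = 0
  z(5, 0) = 15  ←
  z(0, 5) = -35
The maximum is at x = 5, y = 0.

x = 5, y = 0, z = 15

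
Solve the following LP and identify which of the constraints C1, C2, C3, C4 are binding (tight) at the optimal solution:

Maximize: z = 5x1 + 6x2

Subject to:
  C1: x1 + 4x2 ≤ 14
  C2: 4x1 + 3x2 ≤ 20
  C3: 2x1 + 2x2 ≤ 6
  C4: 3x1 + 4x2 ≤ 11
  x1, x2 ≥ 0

At x1 = 1, x2 = 2, compute slack b - a·x for each constraint:
  C1: 14 − 9 = 5  (slack)
  C2: 20 − 10 = 10  (slack)
  C3: 6 − 6 = 0  (binding)
  C4: 11 − 11 = 0  (binding)

Optimal: x1 = 1, x2 = 2
Binding: C3, C4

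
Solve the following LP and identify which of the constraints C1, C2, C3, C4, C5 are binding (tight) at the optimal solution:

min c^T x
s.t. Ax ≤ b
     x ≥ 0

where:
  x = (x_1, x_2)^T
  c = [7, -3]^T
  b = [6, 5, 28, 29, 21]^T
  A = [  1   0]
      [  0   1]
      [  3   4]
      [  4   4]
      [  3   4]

At x_1 = 0, x_2 = 5, compute slack b - a·x for each constraint:
  C1: 6 − 0 = 6  (slack)
  C2: 5 − 5 = 0  (binding)
  C3: 28 − 20 = 8  (slack)
  C4: 29 − 20 = 9  (slack)
  C5: 21 − 20 = 1  (slack)

Optimal: x_1 = 0, x_2 = 5
Binding: C2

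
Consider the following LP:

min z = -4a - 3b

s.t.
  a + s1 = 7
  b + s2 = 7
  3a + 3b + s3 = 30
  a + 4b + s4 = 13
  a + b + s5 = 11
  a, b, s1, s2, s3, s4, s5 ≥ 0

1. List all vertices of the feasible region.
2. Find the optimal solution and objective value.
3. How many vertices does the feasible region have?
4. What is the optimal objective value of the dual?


1. (0, 0), (7, 0), (7, 1.5), (0, 3.25)
2. a = 7, b = 1.5, z = -32.5
3. 4
4. -32.5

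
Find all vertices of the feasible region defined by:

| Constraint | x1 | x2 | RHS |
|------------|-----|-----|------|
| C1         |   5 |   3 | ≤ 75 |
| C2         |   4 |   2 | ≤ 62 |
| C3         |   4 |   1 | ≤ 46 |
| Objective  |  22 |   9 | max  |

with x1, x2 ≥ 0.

(0, 0), (11.5, 0), (9, 10), (0, 25)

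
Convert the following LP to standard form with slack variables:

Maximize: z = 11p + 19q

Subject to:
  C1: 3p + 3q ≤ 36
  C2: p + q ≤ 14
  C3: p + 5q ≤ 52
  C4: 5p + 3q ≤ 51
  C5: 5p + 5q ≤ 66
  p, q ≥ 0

max z = 11p + 19q

s.t.
  3p + 3q + s1 = 36
  p + q + s2 = 14
  p + 5q + s3 = 52
  5p + 3q + s4 = 51
  5p + 5q + s5 = 66
  p, q, s1, s2, s3, s4, s5 ≥ 0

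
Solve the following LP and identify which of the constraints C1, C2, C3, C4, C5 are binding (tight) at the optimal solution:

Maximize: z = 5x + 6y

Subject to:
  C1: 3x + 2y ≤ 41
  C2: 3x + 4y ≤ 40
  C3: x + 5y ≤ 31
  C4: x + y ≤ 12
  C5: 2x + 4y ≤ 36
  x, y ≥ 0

At x = 8, y = 4, compute slack b - a·x for each constraint:
  C1: 41 − 32 = 9  (slack)
  C2: 40 − 40 = 0  (binding)
  C3: 31 − 28 = 3  (slack)
  C4: 12 − 12 = 0  (binding)
  C5: 36 − 32 = 4  (slack)

Optimal: x = 8, y = 4
Binding: C2, C4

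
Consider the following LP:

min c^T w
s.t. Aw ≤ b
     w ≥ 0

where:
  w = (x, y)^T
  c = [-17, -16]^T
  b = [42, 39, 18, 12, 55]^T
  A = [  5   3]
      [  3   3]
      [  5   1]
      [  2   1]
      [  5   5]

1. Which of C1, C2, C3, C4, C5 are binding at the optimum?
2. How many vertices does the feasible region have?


1. C4, C5
2. 5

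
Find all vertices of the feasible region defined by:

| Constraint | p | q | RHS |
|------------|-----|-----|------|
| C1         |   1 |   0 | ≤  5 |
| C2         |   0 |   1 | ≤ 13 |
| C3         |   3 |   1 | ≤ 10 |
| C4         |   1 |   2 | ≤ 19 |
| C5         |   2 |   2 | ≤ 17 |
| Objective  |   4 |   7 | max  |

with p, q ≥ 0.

(0, 0), (3.333, 0), (0.75, 7.75), (0, 8.5)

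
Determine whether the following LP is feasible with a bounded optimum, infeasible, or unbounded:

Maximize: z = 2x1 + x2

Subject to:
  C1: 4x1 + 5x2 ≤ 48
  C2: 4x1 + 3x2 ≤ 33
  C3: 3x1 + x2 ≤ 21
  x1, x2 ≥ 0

Feasible with a bounded optimal solution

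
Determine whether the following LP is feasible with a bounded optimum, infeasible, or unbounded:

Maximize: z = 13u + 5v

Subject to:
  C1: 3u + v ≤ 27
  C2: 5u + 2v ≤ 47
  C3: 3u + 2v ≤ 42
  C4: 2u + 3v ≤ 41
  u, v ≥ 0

Feasible with a bounded optimal solution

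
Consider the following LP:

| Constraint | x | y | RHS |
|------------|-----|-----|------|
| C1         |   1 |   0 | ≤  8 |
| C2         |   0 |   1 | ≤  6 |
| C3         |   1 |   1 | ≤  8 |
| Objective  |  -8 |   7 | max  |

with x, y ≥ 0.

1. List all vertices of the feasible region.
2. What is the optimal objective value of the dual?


1. (0, 0), (8, 0), (2, 6), (0, 6)
2. 42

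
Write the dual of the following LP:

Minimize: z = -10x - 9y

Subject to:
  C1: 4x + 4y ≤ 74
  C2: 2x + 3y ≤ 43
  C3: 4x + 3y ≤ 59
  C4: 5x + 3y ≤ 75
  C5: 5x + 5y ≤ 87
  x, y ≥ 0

Primal min cᵀx s.t. Ax ≤ b, x ≥ 0  →  Dual max −bᵀy s.t. Aᵀy ≥ −c, y ≥ 0.

Maximize: z = -74y1 - 43y2 - 59y3 - 75y4 - 87y5

Subject to:
  4y1 + 2y2 + 4y3 + 5y4 + 5y5 ≥ 10
  4y1 + 3y2 + 3y3 + 3y4 + 5y5 ≥ 9
  y1, y2, y3, y4, y5 ≥ 0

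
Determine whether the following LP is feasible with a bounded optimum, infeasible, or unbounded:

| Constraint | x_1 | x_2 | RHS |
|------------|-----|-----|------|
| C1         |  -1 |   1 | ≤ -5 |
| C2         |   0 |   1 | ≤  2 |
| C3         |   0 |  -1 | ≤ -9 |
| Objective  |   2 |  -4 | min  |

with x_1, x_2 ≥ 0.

Infeasible (no feasible solution exists)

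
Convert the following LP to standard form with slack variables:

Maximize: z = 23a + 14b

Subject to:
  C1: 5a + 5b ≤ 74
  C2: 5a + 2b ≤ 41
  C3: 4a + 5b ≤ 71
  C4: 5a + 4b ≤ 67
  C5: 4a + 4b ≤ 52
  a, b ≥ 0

max z = 23a + 14b

s.t.
  5a + 5b + s1 = 74
  5a + 2b + s2 = 41
  4a + 5b + s3 = 71
  5a + 4b + s4 = 67
  4a + 4b + s5 = 52
  a, b, s1, s2, s3, s4, s5 ≥ 0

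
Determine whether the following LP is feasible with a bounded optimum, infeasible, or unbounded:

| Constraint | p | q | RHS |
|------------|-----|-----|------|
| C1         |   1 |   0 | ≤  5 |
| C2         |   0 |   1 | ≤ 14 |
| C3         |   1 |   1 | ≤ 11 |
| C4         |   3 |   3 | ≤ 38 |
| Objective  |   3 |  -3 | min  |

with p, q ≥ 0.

Feasible with a bounded optimal solution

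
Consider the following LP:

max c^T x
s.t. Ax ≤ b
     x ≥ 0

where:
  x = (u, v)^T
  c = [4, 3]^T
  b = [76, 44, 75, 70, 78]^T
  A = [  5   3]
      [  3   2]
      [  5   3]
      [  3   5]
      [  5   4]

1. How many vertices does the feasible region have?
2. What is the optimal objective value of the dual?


1. 5
2. 61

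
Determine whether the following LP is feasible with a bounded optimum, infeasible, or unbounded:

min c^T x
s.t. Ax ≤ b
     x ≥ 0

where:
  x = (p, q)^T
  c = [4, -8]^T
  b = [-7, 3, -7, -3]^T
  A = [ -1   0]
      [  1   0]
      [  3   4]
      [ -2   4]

Infeasible (no feasible solution exists)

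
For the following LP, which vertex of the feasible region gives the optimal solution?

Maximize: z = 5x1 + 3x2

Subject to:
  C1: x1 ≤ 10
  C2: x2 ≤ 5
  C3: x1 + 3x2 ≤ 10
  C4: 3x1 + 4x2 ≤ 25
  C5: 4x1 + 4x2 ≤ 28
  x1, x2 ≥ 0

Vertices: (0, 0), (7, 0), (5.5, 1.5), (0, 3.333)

Evaluate the objective at each vertex of the feasible region:
  z(0, 0) = 0
  z(7, 0) = 35  ←
  z(5.5, 1.5) = 32
  z(0, 3.333) = 10
The maximum is at x1 = 7, x2 = 0.

(7, 0)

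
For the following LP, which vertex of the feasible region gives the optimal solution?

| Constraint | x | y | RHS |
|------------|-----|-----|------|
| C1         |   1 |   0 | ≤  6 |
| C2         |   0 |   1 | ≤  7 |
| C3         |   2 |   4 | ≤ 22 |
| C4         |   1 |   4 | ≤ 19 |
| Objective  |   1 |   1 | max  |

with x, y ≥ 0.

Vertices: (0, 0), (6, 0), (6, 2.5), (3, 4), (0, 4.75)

Evaluate the objective at each vertex of the feasible region:
  z(0, 0) = 0
  z(6, 0) = 6
  z(6, 2.5) = 8.5  ←
  z(3, 4) = 7
  z(0, 4.75) = 4.75
The maximum is at x = 6, y = 2.5.

(6, 2.5)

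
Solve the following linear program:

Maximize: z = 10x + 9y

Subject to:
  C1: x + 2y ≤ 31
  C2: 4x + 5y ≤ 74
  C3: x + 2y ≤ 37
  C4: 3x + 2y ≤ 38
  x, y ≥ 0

Evaluate the objective at each vertex of the feasible region:
  z(0, 0) = 0
  z(12.67, 0) = 126.7
  z(6, 10) = 150  ←
  z(0, 14.8) = 133.2
The maximum is at x = 6, y = 10.

x = 6, y = 10, z = 150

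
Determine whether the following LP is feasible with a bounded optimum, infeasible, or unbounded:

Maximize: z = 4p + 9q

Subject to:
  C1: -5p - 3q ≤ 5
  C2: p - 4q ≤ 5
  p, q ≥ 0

Unbounded (objective can increase without bound)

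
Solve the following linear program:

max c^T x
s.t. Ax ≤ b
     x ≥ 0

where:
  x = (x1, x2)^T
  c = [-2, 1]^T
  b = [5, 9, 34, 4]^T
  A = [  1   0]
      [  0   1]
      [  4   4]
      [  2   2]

Evaluate the objective at each vertex of the feasible region:
  z(0, 0) = 0
  z(2, 0) = -4
  z(0, 2) = 2  ←
The maximum is at x1 = 0, x2 = 2.

x1 = 0, x2 = 2, z = 2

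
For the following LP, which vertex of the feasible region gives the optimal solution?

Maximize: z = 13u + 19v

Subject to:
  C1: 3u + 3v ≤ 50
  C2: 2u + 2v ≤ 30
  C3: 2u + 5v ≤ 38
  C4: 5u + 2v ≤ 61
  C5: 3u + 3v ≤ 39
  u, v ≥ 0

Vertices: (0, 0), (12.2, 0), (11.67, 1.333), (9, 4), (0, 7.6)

Evaluate the objective at each vertex of the feasible region:
  z(0, 0) = 0
  z(12.2, 0) = 158.6
  z(11.67, 1.333) = 177
  z(9, 4) = 193  ←
  z(0, 7.6) = 144.4
The maximum is at u = 9, v = 4.

(9, 4)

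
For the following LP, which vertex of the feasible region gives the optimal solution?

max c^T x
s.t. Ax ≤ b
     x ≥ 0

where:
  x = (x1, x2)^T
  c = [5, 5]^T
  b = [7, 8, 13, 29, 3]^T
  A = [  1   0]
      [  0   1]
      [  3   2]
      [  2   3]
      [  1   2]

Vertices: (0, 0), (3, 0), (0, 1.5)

Evaluate the objective at each vertex of the feasible region:
  z(0, 0) = 0
  z(3, 0) = 15  ←
  z(0, 1.5) = 7.5
The maximum is at x1 = 3, x2 = 0.

(3, 0)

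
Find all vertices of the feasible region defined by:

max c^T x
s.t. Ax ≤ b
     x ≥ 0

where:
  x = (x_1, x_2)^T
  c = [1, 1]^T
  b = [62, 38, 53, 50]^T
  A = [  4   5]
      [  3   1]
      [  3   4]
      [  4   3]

(0, 0), (12.5, 0), (8, 6), (0, 12.4)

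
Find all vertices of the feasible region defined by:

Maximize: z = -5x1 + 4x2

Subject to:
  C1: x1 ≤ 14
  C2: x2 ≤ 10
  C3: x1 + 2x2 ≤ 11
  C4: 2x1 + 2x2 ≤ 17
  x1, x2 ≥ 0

(0, 0), (8.5, 0), (6, 2.5), (0, 5.5)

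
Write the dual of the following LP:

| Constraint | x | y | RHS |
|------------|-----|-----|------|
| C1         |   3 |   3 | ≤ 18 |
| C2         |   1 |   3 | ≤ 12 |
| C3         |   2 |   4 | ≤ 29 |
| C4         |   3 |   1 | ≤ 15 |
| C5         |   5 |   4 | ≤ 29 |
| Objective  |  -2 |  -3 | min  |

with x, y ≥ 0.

Primal min cᵀx s.t. Ax ≤ b, x ≥ 0  →  Dual max −bᵀy s.t. Aᵀy ≥ −c, y ≥ 0.

Maximize: z = -18y1 - 12y2 - 29y3 - 15y4 - 29y5

Subject to:
  3y1 + y2 + 2y3 + 3y4 + 5y5 ≥ 2
  3y1 + 3y2 + 4y3 + y4 + 4y5 ≥ 3
  y1, y2, y3, y4, y5 ≥ 0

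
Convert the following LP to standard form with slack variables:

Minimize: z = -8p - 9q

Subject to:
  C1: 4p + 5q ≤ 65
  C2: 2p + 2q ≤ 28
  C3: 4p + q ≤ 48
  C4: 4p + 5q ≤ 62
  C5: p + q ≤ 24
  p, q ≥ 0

min z = -8p - 9q

s.t.
  4p + 5q + s1 = 65
  2p + 2q + s2 = 28
  4p + q + s3 = 48
  4p + 5q + s4 = 62
  p + q + s5 = 24
  p, q, s1, s2, s3, s4, s5 ≥ 0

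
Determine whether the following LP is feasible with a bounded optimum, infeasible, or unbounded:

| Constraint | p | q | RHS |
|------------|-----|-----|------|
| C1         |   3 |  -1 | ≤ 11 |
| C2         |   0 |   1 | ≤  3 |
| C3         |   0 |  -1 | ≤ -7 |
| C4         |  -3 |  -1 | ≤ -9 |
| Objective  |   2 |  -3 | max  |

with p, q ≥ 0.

Infeasible (no feasible solution exists)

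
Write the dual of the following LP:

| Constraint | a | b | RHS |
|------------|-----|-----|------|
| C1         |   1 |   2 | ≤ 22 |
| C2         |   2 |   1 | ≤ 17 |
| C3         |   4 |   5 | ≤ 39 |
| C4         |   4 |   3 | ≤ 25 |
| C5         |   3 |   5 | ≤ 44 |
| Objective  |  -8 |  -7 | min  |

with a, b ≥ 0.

Primal min cᵀx s.t. Ax ≤ b, x ≥ 0  →  Dual max −bᵀy s.t. Aᵀy ≥ −c, y ≥ 0.

Maximize: z = -22y1 - 17y2 - 39y3 - 25y4 - 44y5

Subject to:
  y1 + 2y2 + 4y3 + 4y4 + 3y5 ≥ 8
  2y1 + y2 + 5y3 + 3y4 + 5y5 ≥ 7
  y1, y2, y3, y4, y5 ≥ 0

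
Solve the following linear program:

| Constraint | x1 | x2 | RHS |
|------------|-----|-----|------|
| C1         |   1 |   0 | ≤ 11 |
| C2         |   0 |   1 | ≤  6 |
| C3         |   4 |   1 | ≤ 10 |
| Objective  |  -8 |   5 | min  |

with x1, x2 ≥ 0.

Evaluate the objective at each vertex of the feasible region:
  z(0, 0) = 0
  z(2.5, 0) = -20  ←
  z(1, 6) = 22
  z(0, 6) = 30
The minimum is at x1 = 2.5, x2 = 0.

x1 = 2.5, x2 = 0, z = -20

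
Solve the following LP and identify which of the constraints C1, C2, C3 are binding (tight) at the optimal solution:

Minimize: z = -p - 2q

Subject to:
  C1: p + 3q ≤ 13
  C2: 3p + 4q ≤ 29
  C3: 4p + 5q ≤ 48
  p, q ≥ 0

At p = 7, q = 2, compute slack b - a·x for each constraint:
  C1: 13 − 13 = 0  (binding)
  C2: 29 − 29 = 0  (binding)
  C3: 48 − 38 = 10  (slack)

Optimal: p = 7, q = 2
Binding: C1, C2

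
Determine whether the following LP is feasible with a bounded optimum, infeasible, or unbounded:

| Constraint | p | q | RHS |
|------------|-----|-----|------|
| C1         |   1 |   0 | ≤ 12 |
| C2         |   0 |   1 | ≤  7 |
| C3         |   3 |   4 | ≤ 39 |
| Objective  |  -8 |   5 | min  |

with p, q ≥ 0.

Feasible with a bounded optimal solution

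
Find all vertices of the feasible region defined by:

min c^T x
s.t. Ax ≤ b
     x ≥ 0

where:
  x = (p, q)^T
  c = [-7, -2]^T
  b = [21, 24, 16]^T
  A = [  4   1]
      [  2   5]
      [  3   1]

(0, 0), (5.25, 0), (5, 1), (4.308, 3.077), (0, 4.8)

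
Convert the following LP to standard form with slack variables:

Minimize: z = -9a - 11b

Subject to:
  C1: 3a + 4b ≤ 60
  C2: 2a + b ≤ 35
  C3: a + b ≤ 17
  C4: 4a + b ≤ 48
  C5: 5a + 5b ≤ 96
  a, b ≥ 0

min z = -9a - 11b

s.t.
  3a + 4b + s1 = 60
  2a + b + s2 = 35
  a + b + s3 = 17
  4a + b + s4 = 48
  5a + 5b + s5 = 96
  a, b, s1, s2, s3, s4, s5 ≥ 0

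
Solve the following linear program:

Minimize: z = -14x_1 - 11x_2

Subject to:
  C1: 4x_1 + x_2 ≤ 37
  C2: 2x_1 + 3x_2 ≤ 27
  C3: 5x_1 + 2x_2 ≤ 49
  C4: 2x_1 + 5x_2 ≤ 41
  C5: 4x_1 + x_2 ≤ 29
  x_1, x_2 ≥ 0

Evaluate the objective at each vertex of the feasible region:
  z(0, 0) = 0
  z(7.25, 0) = -101.5
  z(6, 5) = -139  ←
  z(3, 7) = -119
  z(0, 8.2) = -90.2
The minimum is at x_1 = 6, x_2 = 5.

x_1 = 6, x_2 = 5, z = -139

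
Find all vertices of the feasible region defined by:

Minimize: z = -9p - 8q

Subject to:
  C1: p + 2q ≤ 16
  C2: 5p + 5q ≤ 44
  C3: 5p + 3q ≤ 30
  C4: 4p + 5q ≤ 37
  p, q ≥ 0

(0, 0), (6, 0), (3, 5), (0, 7.4)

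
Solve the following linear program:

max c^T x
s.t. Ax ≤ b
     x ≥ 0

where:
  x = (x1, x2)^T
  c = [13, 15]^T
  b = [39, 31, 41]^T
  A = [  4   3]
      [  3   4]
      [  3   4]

Evaluate the objective at each vertex of the feasible region:
  z(0, 0) = 0
  z(9.75, 0) = 126.8
  z(9, 1) = 132  ←
  z(0, 7.75) = 116.2
The maximum is at x1 = 9, x2 = 1.

x1 = 9, x2 = 1, z = 132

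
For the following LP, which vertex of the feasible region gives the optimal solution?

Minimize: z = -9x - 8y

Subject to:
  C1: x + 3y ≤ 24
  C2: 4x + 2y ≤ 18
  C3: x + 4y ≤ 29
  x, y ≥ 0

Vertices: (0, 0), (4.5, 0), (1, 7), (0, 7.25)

Evaluate the objective at each vertex of the feasible region:
  z(0, 0) = 0
  z(4.5, 0) = -40.5
  z(1, 7) = -65  ←
  z(0, 7.25) = -58
The minimum is at x = 1, y = 7.

(1, 7)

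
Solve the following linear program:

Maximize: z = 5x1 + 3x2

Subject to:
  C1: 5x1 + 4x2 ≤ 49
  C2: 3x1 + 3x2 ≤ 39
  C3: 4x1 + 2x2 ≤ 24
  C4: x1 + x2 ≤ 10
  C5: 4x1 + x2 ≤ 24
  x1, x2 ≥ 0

Evaluate the objective at each vertex of the feasible region:
  z(0, 0) = 0
  z(6, 0) = 30
  z(2, 8) = 34  ←
  z(0, 10) = 30
The maximum is at x1 = 2, x2 = 8.

x1 = 2, x2 = 8, z = 34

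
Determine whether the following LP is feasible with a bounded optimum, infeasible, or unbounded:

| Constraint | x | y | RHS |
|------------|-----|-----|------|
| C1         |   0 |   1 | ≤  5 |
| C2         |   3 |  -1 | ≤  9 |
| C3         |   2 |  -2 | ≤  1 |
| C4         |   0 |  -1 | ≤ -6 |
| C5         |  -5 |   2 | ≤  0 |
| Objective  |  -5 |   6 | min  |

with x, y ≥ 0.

Infeasible (no feasible solution exists)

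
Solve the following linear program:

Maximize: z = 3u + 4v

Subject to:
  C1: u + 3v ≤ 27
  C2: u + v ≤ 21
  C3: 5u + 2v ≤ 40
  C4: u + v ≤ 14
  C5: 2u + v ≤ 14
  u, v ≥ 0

Evaluate the objective at each vertex of the feasible region:
  z(0, 0) = 0
  z(7, 0) = 21
  z(3, 8) = 41  ←
  z(0, 9) = 36
The maximum is at u = 3, v = 8.

u = 3, v = 8, z = 41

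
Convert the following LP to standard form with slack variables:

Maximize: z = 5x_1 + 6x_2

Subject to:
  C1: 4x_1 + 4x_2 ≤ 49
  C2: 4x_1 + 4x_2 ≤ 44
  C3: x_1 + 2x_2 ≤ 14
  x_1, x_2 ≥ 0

max z = 5x_1 + 6x_2

s.t.
  4x_1 + 4x_2 + s1 = 49
  4x_1 + 4x_2 + s2 = 44
  x_1 + 2x_2 + s3 = 14
  x_1, x_2, s1, s2, s3 ≥ 0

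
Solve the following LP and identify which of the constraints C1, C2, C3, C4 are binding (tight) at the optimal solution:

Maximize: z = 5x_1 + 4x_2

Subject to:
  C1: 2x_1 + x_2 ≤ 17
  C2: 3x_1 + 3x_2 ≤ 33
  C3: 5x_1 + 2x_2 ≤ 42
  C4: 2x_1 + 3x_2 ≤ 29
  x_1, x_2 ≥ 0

At x_1 = 6, x_2 = 5, compute slack b - a·x for each constraint:
  C1: 17 − 17 = 0  (binding)
  C2: 33 − 33 = 0  (binding)
  C3: 42 − 40 = 2  (slack)
  C4: 29 − 27 = 2  (slack)

Optimal: x_1 = 6, x_2 = 5
Binding: C1, C2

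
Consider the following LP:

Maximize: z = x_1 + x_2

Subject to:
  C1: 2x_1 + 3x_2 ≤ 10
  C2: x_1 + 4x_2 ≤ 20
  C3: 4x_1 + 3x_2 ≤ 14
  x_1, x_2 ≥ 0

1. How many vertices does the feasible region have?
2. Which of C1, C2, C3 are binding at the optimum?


1. 4
2. C1, C3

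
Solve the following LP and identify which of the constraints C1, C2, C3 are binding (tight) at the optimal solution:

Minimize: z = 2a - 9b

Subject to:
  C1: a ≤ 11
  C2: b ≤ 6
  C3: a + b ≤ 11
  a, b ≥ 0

At a = 0, b = 6, compute slack b - a·x for each constraint:
  C1: 11 − 0 = 11  (slack)
  C2: 6 − 6 = 0  (binding)
  C3: 11 − 6 = 5  (slack)

Optimal: a = 0, b = 6
Binding: C2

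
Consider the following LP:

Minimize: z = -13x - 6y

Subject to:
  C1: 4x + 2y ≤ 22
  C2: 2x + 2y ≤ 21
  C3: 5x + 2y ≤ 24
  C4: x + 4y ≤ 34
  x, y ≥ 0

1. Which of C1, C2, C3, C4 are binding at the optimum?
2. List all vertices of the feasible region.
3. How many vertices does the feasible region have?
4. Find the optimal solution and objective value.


1. C1, C3
2. (0, 0), (4.8, 0), (2, 7), (1.429, 8.143), (0, 8.5)
3. 5
4. x = 2, y = 7, z = -68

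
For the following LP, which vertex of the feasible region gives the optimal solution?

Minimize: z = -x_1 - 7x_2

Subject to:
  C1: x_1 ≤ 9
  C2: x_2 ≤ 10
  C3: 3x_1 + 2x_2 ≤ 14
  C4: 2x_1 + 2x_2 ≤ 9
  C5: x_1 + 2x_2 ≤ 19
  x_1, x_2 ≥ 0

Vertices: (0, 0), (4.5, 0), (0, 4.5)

Evaluate the objective at each vertex of the feasible region:
  z(0, 0) = 0
  z(4.5, 0) = -4.5
  z(0, 4.5) = -31.5  ←
The minimum is at x_1 = 0, x_2 = 4.5.

(0, 4.5)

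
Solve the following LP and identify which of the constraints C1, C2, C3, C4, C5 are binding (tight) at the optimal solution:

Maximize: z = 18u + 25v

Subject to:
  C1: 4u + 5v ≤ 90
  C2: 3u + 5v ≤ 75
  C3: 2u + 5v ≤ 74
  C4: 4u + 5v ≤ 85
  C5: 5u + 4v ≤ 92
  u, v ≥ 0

At u = 10, v = 9, compute slack b - a·x for each constraint:
  C1: 90 − 85 = 5  (slack)
  C2: 75 − 75 = 0  (binding)
  C3: 74 − 65 = 9  (slack)
  C4: 85 − 85 = 0  (binding)
  C5: 92 − 86 = 6  (slack)

Optimal: u = 10, v = 9
Binding: C2, C4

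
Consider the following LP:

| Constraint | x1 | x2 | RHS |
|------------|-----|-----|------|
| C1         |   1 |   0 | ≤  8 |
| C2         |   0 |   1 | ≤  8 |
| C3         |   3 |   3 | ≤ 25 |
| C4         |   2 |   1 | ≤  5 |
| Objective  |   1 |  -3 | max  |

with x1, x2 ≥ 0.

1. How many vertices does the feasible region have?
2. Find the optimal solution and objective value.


1. 3
2. x1 = 2.5, x2 = 0, z = 2.5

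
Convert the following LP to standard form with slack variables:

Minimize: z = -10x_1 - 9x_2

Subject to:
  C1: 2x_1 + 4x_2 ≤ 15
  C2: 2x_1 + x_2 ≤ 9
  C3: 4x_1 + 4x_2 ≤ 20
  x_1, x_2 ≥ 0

min z = -10x_1 - 9x_2

s.t.
  2x_1 + 4x_2 + s1 = 15
  2x_1 + x_2 + s2 = 9
  4x_1 + 4x_2 + s3 = 20
  x_1, x_2, s1, s2, s3 ≥ 0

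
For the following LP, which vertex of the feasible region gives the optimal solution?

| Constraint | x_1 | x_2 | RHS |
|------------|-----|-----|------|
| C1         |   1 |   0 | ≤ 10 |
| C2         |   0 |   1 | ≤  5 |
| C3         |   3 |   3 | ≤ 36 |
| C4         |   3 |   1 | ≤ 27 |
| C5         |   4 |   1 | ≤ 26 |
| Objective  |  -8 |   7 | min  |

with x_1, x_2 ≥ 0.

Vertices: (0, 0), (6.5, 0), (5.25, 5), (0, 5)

Evaluate the objective at each vertex of the feasible region:
  z(0, 0) = 0
  z(6.5, 0) = -52  ←
  z(5.25, 5) = -7
  z(0, 5) = 35
The minimum is at x_1 = 6.5, x_2 = 0.

(6.5, 0)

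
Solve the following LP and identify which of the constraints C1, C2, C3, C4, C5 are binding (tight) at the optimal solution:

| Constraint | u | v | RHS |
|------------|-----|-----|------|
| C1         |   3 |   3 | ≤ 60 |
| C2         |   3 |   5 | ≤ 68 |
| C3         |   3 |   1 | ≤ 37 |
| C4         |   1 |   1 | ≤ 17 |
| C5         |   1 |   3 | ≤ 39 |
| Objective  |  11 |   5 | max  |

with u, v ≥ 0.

At u = 10, v = 7, compute slack b - a·x for each constraint:
  C1: 60 − 51 = 9  (slack)
  C2: 68 − 65 = 3  (slack)
  C3: 37 − 37 = 0  (binding)
  C4: 17 − 17 = 0  (binding)
  C5: 39 − 31 = 8  (slack)

Optimal: u = 10, v = 7
Binding: C3, C4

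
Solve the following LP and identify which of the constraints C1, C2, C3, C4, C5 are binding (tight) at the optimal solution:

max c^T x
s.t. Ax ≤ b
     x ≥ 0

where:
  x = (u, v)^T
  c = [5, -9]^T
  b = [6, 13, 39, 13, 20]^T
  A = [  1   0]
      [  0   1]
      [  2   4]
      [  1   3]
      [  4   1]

At u = 5, v = 0, compute slack b - a·x for each constraint:
  C1: 6 − 5 = 1  (slack)
  C2: 13 − 0 = 13  (slack)
  C3: 39 − 10 = 29  (slack)
  C4: 13 − 5 = 8  (slack)
  C5: 20 − 20 = 0  (binding)

Optimal: u = 5, v = 0
Binding: C5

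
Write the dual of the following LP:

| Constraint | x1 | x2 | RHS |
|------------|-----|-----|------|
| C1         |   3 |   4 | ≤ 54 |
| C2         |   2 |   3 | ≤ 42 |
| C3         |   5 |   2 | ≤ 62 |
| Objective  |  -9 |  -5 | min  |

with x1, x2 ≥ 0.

Primal min cᵀx s.t. Ax ≤ b, x ≥ 0  →  Dual max −bᵀy s.t. Aᵀy ≥ −c, y ≥ 0.

Maximize: z = -54y1 - 42y2 - 62y3

Subject to:
  3y1 + 2y2 + 5y3 ≥ 9
  4y1 + 3y2 + 2y3 ≥ 5
  y1, y2, y3 ≥ 0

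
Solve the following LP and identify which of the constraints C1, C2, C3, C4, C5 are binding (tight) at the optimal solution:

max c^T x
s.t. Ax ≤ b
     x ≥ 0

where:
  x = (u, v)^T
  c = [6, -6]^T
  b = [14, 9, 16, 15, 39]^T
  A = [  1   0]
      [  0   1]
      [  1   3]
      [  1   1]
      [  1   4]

At u = 14, v = 0, compute slack b - a·x for each constraint:
  C1: 14 − 14 = 0  (binding)
  C2: 9 − 0 = 9  (slack)
  C3: 16 − 14 = 2  (slack)
  C4: 15 − 14 = 1  (slack)
  C5: 39 − 14 = 25  (slack)

Optimal: u = 14, v = 0
Binding: C1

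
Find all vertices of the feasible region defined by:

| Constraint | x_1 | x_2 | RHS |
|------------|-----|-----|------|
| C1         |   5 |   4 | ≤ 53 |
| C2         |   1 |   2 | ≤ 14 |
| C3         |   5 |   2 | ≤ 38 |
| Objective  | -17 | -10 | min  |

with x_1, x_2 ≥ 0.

(0, 0), (7.6, 0), (6, 4), (0, 7)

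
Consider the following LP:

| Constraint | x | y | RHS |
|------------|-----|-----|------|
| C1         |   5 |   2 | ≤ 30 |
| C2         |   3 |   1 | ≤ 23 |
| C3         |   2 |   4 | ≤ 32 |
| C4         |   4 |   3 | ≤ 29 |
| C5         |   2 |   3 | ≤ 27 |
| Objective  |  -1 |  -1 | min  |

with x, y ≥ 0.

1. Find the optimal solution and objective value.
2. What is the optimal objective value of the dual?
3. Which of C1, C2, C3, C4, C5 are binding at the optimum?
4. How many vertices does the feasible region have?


1. x = 2, y = 7, z = -9
2. -9
3. C3, C4
4. 5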